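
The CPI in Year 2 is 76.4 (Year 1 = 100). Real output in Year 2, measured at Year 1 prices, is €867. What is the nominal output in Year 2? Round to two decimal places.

662.39

Nominal = Real × (Index/100) = 867 × (76.4/100)
        = 867 × 0.764 = 662.3880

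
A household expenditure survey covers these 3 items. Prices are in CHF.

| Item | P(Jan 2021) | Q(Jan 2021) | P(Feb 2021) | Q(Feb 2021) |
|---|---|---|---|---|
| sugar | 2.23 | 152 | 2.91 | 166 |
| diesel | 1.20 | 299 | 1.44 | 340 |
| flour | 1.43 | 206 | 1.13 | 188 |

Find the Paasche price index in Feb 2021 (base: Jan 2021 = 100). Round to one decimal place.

Paasche price index uses current-period quantities as weights.
ΣP(Feb 2021)·Q(Feb 2021) = 2.91×166 + 1.44×340 + 1.13×188 = 483.06 + 489.6 + 212.44 = 1185.1
ΣP(Jan 2021)·Q(Feb 2021) = 2.23×166 + 1.20×340 + 1.43×188 = 370.18 + 408 + 268.84 = 1047.02
Index = 1185.1 / 1047.02 × 100 = 113.1879

113.2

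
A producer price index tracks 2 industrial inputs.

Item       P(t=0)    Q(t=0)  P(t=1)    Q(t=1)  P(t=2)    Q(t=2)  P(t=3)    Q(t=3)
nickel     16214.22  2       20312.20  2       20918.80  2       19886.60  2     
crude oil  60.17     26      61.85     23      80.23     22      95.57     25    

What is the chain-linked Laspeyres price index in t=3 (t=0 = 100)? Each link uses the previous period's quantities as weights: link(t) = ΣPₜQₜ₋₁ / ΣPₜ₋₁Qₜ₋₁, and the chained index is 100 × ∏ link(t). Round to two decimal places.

Link t=0→t=1:
ΣP(t=1)Q(t=0) = 20312.20×2 + 61.85×26 = 40624.4 + 1608.1 = 42232.5
ΣP(t=0)Q(t=0) = 16214.22×2 + 60.17×26 = 32428.44 + 1564.42 = 33992.86
link = 42232.5/33992.86 = 1.242393
Link t=1→t=2:
ΣP(t=2)Q(t=1) = 20918.80×2 + 80.23×23 = 41837.6 + 1845.29 = 43682.89
ΣP(t=1)Q(t=1) = 20312.20×2 + 61.85×23 = 40624.4 + 1422.55 = 42046.95
link = 43682.89/42046.95 = 1.038907
Link t=2→t=3:
ΣP(t=3)Q(t=2) = 19886.60×2 + 95.57×22 = 39773.2 + 2102.54 = 41875.74
ΣP(t=2)Q(t=2) = 20918.80×2 + 80.23×22 = 41837.6 + 1765.06 = 43602.66
link = 41875.74/43602.66 = 0.960394
Chained index = 100 × 1.242393 × 1.038907 × 0.960394 = 123.9611

123.96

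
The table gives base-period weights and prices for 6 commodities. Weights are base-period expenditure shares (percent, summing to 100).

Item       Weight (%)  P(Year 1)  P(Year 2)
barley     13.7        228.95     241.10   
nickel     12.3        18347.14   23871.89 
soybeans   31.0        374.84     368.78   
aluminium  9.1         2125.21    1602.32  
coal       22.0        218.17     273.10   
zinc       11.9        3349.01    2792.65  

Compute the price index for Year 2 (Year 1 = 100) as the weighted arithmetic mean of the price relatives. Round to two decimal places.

barley: 13.7 × (241.10/228.95) = 13.7 × 1.053068 = 14.4270
nickel: 12.3 × (23871.89/18347.14) = 12.3 × 1.301123 = 16.0038
soybeans: 31.0 × (368.78/374.84) = 31.0 × 0.983833 = 30.4988
aluminium: 9.1 × (1602.32/2125.21) = 9.1 × 0.753958 = 6.8610
coal: 22.0 × (273.10/218.17) = 22.0 × 1.251776 = 27.5391
zinc: 11.9 × (2792.65/3349.01) = 11.9 × 0.833873 = 9.9231
Index = Σ wᵢ·(p₁ᵢ/p₀ᵢ) = 14.4270 + 16.0038 + 30.4988 + 6.8610 + 27.5391 + 9.9231 = 105.2529

105.25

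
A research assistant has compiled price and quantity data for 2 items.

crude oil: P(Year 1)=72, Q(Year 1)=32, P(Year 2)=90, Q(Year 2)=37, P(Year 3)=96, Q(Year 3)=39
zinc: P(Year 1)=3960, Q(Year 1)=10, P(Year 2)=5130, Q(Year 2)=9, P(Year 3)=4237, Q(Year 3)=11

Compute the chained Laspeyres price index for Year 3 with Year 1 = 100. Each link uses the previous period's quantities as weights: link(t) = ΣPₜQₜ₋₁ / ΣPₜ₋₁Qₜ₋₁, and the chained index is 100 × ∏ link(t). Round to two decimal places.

108.88

Link Year 1→Year 2:
ΣP(Year 2)Q(Year 1) = 90×32 + 5130×10 = 2880 + 51300 = 54180
ΣP(Year 1)Q(Year 1) = 72×32 + 3960×10 = 2304 + 39600 = 41904
link = 54180/41904 = 1.292955
Link Year 2→Year 3:
ΣP(Year 3)Q(Year 2) = 96×37 + 4237×9 = 3552 + 38133 = 41685
ΣP(Year 2)Q(Year 2) = 90×37 + 5130×9 = 3330 + 46170 = 49500
link = 41685/49500 = 0.842121
Chained index = 100 × 1.292955 × 0.842121 = 108.8825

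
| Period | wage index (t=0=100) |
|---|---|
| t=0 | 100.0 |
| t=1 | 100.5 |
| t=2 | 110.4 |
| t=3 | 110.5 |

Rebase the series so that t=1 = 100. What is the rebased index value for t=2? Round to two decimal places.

Rebased(t=2) = 110.4 / 100.5 × 100 = 109.8507

109.85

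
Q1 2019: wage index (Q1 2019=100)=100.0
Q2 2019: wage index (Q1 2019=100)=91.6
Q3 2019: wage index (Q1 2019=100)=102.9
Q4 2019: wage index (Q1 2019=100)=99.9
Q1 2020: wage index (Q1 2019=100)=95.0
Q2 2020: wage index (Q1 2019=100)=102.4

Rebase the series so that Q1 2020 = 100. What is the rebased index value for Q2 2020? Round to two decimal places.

107.79

Rebased(Q2 2020) = 102.4 / 95.0 × 100 = 107.7895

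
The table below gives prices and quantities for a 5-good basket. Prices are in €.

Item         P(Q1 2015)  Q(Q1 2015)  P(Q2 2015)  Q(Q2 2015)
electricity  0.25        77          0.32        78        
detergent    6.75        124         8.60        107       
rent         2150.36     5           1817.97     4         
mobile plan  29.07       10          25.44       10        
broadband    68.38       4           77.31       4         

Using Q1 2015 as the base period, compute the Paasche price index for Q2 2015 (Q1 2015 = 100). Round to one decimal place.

Paasche price index uses current-period quantities as weights.
ΣP(Q2 2015)·Q(Q2 2015) = 0.32×78 + 8.60×107 + 1817.97×4 + 25.44×10 + 77.31×4 = 24.96 + 920.2 + 7271.88 + 254.4 + 309.24 = 8780.68
ΣP(Q1 2015)·Q(Q2 2015) = 0.25×78 + 6.75×107 + 2150.36×4 + 29.07×10 + 68.38×4 = 19.5 + 722.25 + 8601.44 + 290.7 + 273.52 = 9907.41
Index = 8780.68 / 9907.41 × 100 = 88.6274

88.6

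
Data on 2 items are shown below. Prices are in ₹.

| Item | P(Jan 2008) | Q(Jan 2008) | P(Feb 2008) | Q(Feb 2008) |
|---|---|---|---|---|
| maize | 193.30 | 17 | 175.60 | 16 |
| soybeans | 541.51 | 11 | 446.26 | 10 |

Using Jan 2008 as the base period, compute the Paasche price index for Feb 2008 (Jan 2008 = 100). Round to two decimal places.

Paasche price index uses current-period quantities as weights.
ΣP(Feb 2008)·Q(Feb 2008) = 175.60×16 + 446.26×10 = 2809.6 + 4462.6 = 7272.2
ΣP(Jan 2008)·Q(Feb 2008) = 193.30×16 + 541.51×10 = 3092.8 + 5415.1 = 8507.9
Index = 7272.2 / 8507.9 × 100 = 85.4759

85.48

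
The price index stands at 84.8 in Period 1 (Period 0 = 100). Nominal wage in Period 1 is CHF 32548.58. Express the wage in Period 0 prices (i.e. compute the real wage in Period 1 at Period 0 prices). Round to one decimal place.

38382.8

Real = Nominal ÷ (Index/100) = 32548.58 ÷ (84.8/100)
     = 32548.58 ÷ 0.848 = 38382.7594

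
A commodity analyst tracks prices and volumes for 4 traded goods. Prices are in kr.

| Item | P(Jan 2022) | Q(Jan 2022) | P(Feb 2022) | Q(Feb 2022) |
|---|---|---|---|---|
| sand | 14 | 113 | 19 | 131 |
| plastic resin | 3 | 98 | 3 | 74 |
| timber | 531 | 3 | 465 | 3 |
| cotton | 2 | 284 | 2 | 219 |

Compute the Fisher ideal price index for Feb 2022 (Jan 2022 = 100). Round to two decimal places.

110.13

Laspeyres component (base-period weights):
ΣP(Feb 2022)Q(Jan 2022) = 19×113 + 3×98 + 465×3 + 2×284 = 2147 + 294 + 1395 + 568 = 4404
ΣP(Jan 2022)Q(Jan 2022) = 14×113 + 3×98 + 531×3 + 2×284 = 1582 + 294 + 1593 + 568 = 4037
L = 4404 / 4037 × 100 = 109.0909
Paasche component (current-period weights):
ΣP(Feb 2022)Q(Feb 2022) = 19×131 + 3×74 + 465×3 + 2×219 = 2489 + 222 + 1395 + 438 = 4544
ΣP(Jan 2022)Q(Feb 2022) = 14×131 + 3×74 + 531×3 + 2×219 = 1834 + 222 + 1593 + 438 = 4087
P = 4544 / 4087 × 100 = 111.1818
Fisher = √(L × P) = √(109.0909 × 111.1818) = 110.1314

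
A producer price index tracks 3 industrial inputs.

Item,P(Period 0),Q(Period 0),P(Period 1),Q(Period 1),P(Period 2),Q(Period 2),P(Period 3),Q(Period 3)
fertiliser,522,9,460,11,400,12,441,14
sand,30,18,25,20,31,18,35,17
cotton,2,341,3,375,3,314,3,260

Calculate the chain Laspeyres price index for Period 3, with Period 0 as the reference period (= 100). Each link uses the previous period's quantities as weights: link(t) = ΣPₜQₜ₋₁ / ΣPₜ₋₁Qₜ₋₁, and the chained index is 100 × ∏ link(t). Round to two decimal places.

94.96

Link Period 0→Period 1:
ΣP(Period 1)Q(Period 0) = 460×9 + 25×18 + 3×341 = 4140 + 450 + 1023 = 5613
ΣP(Period 0)Q(Period 0) = 522×9 + 30×18 + 2×341 = 4698 + 540 + 682 = 5920
link = 5613/5920 = 0.948142
Link Period 1→Period 2:
ΣP(Period 2)Q(Period 1) = 400×11 + 31×20 + 3×375 = 4400 + 620 + 1125 = 6145
ΣP(Period 1)Q(Period 1) = 460×11 + 25×20 + 3×375 = 5060 + 500 + 1125 = 6685
link = 6145/6685 = 0.919222
Link Period 2→Period 3:
ΣP(Period 3)Q(Period 2) = 441×12 + 35×18 + 3×314 = 5292 + 630 + 942 = 6864
ΣP(Period 2)Q(Period 2) = 400×12 + 31×18 + 3×314 = 4800 + 558 + 942 = 6300
link = 6864/6300 = 1.089524
Chained index = 100 × 0.948142 × 0.919222 × 1.089524 = 94.9578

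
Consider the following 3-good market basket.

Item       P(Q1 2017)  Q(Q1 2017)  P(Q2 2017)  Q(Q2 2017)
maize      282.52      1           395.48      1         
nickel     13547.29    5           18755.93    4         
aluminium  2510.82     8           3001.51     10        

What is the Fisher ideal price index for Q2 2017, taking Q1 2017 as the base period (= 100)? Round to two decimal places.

133.31

Laspeyres component (base-period weights):
ΣP(Q2 2017)Q(Q1 2017) = 395.48×1 + 18755.93×5 + 3001.51×8 = 395.48 + 93779.65 + 24012.08 = 118187.21
ΣP(Q1 2017)Q(Q1 2017) = 282.52×1 + 13547.29×5 + 2510.82×8 = 282.52 + 67736.45 + 20086.56 = 88105.53
L = 118187.21 / 88105.53 × 100 = 134.1428
Paasche component (current-period weights):
ΣP(Q2 2017)Q(Q2 2017) = 395.48×1 + 18755.93×4 + 3001.51×10 = 395.48 + 75023.72 + 30015.1 = 105434.3
ΣP(Q1 2017)Q(Q2 2017) = 282.52×1 + 13547.29×4 + 2510.82×10 = 282.52 + 54189.16 + 25108.2 = 79579.88
P = 105434.3 / 79579.88 × 100 = 132.4886
Fisher = √(L × P) = √(134.1428 × 132.4886) = 133.3131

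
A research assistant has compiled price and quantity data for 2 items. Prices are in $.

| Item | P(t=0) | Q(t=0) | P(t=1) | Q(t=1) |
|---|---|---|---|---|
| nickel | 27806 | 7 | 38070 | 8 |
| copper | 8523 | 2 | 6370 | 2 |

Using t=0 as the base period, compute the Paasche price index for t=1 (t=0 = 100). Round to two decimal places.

Paasche price index uses current-period quantities as weights.
ΣP(t=1)·Q(t=1) = 38070×8 + 6370×2 = 304560 + 12740 = 317300
ΣP(t=0)·Q(t=1) = 27806×8 + 8523×2 = 222448 + 17046 = 239494
Index = 317300 / 239494 × 100 = 132.4877

132.49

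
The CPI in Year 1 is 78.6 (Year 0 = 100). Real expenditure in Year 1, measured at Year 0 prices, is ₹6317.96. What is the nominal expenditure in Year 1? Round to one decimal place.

4965.9

Nominal = Real × (Index/100) = 6317.96 × (78.6/100)
        = 6317.96 × 0.786 = 4965.9166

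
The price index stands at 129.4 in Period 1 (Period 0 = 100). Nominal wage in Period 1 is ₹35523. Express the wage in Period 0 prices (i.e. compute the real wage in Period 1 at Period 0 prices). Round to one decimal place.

27452.1

Real = Nominal ÷ (Index/100) = 35523 ÷ (129.4/100)
     = 35523 ÷ 1.294 = 27452.0866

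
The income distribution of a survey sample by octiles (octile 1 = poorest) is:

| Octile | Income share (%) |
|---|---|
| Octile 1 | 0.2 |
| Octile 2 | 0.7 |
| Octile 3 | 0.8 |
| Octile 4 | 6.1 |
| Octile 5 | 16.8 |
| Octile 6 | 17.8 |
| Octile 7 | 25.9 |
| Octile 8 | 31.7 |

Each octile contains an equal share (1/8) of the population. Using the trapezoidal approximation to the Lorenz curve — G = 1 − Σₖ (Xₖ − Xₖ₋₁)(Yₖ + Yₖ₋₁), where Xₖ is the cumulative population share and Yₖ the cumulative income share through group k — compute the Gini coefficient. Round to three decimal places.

0.510

Cumulative income shares Yₖ: 0.0020, 0.0090, 0.0170, 0.0780, 0.2460, 0.4240, 0.6830, 1.0000
Σ (Xₖ−Xₖ₋₁)(Yₖ+Yₖ₋₁) = (1/8)(0.0020+0.0000) + (1/8)(0.0090+0.0020) + (1/8)(0.0170+0.0090) + (1/8)(0.0780+0.0170) + (1/8)(0.2460+0.0780) + (1/8)(0.4240+0.2460) + (1/8)(0.6830+0.4240) + (1/8)(1.0000+0.6830)
  = 0.0003 + 0.0014 + 0.0033 + 0.0119 + 0.0405 + 0.0838 + 0.1384 + 0.2104 = 0.4898
G = 1 − 0.4898 = 0.5102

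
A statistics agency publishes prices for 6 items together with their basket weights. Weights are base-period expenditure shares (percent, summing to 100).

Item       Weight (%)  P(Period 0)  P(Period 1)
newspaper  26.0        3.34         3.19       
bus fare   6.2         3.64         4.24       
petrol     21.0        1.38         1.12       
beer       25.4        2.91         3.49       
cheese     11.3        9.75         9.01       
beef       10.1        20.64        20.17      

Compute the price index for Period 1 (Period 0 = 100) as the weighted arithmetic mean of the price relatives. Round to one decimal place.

99.9

newspaper: 26.0 × (3.19/3.34) = 26.0 × 0.955090 = 24.8323
bus fare: 6.2 × (4.24/3.64) = 6.2 × 1.164835 = 7.2220
petrol: 21.0 × (1.12/1.38) = 21.0 × 0.811594 = 17.0435
beer: 25.4 × (3.49/2.91) = 25.4 × 1.199313 = 30.4625
cheese: 11.3 × (9.01/9.75) = 11.3 × 0.924103 = 10.4424
beef: 10.1 × (20.17/20.64) = 10.1 × 0.977229 = 9.8700
Index = Σ wᵢ·(p₁ᵢ/p₀ᵢ) = 24.8323 + 7.2220 + 17.0435 + 30.4625 + 10.4424 + 9.8700 = 99.8727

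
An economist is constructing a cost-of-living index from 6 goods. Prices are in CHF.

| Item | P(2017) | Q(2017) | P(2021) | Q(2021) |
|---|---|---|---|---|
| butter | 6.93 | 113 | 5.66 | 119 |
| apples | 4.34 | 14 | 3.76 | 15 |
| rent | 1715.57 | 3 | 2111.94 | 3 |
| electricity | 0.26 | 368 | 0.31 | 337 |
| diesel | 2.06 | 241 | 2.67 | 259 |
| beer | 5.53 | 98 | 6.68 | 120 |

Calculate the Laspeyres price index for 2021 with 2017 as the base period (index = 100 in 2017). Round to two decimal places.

118.47

Laspeyres price index uses base-period quantities as weights.
ΣP(2021)·Q(2017) = 5.66×113 + 3.76×14 + 2111.94×3 + 0.31×368 + 2.67×241 + 6.68×98 = 639.58 + 52.64 + 6335.82 + 114.08 + 643.47 + 654.64 = 8440.23
ΣP(2017)·Q(2017) = 6.93×113 + 4.34×14 + 1715.57×3 + 0.26×368 + 2.06×241 + 5.53×98 = 783.09 + 60.76 + 5146.71 + 95.68 + 496.46 + 541.94 = 7124.64
Index = 8440.23 / 7124.64 × 100 = 118.4654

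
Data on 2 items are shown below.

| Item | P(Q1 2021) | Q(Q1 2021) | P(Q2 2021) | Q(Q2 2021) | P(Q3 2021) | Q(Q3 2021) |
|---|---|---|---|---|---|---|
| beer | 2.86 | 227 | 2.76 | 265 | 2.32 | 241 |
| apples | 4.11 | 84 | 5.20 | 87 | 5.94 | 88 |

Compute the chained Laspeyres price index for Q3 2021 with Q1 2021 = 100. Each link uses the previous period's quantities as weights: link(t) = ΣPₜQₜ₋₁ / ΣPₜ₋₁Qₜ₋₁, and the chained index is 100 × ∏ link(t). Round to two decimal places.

102.21

Link Q1 2021→Q2 2021:
ΣP(Q2 2021)Q(Q1 2021) = 2.76×227 + 5.20×84 = 626.52 + 436.8 = 1063.32
ΣP(Q1 2021)Q(Q1 2021) = 2.86×227 + 4.11×84 = 649.22 + 345.24 = 994.46
link = 1063.32/994.46 = 1.069244
Link Q2 2021→Q3 2021:
ΣP(Q3 2021)Q(Q2 2021) = 2.32×265 + 5.94×87 = 614.8 + 516.78 = 1131.58
ΣP(Q2 2021)Q(Q2 2021) = 2.76×265 + 5.20×87 = 731.4 + 452.4 = 1183.8
link = 1131.58/1183.8 = 0.955888
Chained index = 100 × 1.069244 × 0.955888 = 102.2077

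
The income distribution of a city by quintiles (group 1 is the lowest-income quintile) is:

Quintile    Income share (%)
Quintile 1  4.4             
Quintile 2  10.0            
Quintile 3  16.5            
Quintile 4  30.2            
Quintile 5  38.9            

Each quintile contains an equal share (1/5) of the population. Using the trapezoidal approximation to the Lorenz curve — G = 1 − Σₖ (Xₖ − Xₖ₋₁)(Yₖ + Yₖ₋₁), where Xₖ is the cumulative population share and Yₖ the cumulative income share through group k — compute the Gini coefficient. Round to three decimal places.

Cumulative income shares Yₖ: 0.0440, 0.1440, 0.3090, 0.6110, 1.0000
Σ (Xₖ−Xₖ₋₁)(Yₖ+Yₖ₋₁) = (1/5)(0.0440+0.0000) + (1/5)(0.1440+0.0440) + (1/5)(0.3090+0.1440) + (1/5)(0.6110+0.3090) + (1/5)(1.0000+0.6110)
  = 0.0088 + 0.0376 + 0.0906 + 0.1840 + 0.3222 = 0.6432
G = 1 − 0.6432 = 0.3568

0.357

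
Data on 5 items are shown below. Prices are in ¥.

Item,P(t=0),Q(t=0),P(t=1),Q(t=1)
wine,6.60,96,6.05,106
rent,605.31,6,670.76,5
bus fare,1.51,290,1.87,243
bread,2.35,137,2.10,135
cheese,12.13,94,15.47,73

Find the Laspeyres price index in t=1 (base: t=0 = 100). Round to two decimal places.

111.74

Laspeyres price index uses base-period quantities as weights.
ΣP(t=1)·Q(t=0) = 6.05×96 + 670.76×6 + 1.87×290 + 2.10×137 + 15.47×94 = 580.8 + 4024.56 + 542.3 + 287.7 + 1454.18 = 6889.54
ΣP(t=0)·Q(t=0) = 6.60×96 + 605.31×6 + 1.51×290 + 2.35×137 + 12.13×94 = 633.6 + 3631.86 + 437.9 + 321.95 + 1140.22 = 6165.53
Index = 6889.54 / 6165.53 × 100 = 111.7429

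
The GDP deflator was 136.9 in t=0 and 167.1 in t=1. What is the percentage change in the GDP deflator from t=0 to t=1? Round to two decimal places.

Change = (167.1 − 136.9) / 136.9 × 100
       = 30.2 / 136.9 × 100 = 22.0599%

22.06%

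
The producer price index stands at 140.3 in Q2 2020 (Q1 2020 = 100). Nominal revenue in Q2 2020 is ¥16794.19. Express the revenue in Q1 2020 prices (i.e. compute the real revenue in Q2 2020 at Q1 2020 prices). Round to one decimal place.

Real = Nominal ÷ (Index/100) = 16794.19 ÷ (140.3/100)
     = 16794.19 ÷ 1.403 = 11970.1996

11970.2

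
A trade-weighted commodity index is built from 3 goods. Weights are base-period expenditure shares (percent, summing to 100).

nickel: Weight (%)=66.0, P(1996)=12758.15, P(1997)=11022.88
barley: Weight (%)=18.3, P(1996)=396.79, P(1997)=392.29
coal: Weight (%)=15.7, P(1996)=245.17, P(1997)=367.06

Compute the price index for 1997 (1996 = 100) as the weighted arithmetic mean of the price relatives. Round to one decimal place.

98.6

nickel: 66.0 × (11022.88/12758.15) = 66.0 × 0.863987 = 57.0232
barley: 18.3 × (392.29/396.79) = 18.3 × 0.988659 = 18.0925
coal: 15.7 × (367.06/245.17) = 15.7 × 1.497165 = 23.5055
Index = Σ wᵢ·(p₁ᵢ/p₀ᵢ) = 57.0232 + 18.0925 + 23.5055 = 98.6211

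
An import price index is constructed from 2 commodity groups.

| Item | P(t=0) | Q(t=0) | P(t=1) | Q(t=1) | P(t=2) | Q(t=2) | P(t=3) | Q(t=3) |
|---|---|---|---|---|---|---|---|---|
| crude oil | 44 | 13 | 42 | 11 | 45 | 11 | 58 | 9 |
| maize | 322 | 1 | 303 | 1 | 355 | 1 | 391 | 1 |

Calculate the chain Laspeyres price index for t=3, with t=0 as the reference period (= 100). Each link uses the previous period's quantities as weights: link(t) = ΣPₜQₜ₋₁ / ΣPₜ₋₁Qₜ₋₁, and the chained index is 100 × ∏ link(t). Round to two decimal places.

127.74

Link t=0→t=1:
ΣP(t=1)Q(t=0) = 42×13 + 303×1 = 546 + 303 = 849
ΣP(t=0)Q(t=0) = 44×13 + 322×1 = 572 + 322 = 894
link = 849/894 = 0.949664
Link t=1→t=2:
ΣP(t=2)Q(t=1) = 45×11 + 355×1 = 495 + 355 = 850
ΣP(t=1)Q(t=1) = 42×11 + 303×1 = 462 + 303 = 765
link = 850/765 = 1.111111
Link t=2→t=3:
ΣP(t=3)Q(t=2) = 58×11 + 391×1 = 638 + 391 = 1029
ΣP(t=2)Q(t=2) = 45×11 + 355×1 = 495 + 355 = 850
link = 1029/850 = 1.210588
Chained index = 100 × 0.949664 × 1.111111 × 1.210588 = 127.7392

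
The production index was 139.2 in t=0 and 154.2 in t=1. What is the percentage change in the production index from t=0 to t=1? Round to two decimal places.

Change = (154.2 − 139.2) / 139.2 × 100
       = 15.0 / 139.2 × 100 = 10.7759%

10.78%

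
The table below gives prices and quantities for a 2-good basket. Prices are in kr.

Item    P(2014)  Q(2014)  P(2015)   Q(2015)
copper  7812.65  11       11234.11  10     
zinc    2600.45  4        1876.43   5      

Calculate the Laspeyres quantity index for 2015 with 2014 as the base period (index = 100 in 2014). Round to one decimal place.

94.6

Laspeyres quantity index uses base-period prices as weights.
ΣP(2014)·Q(2015) = 7812.65×10 + 2600.45×5 = 78126.5 + 13002.25 = 91128.75
ΣP(2014)·Q(2014) = 7812.65×11 + 2600.45×4 = 85939.15 + 10401.8 = 96340.95
Index = 91128.75 / 96340.95 × 100 = 94.5898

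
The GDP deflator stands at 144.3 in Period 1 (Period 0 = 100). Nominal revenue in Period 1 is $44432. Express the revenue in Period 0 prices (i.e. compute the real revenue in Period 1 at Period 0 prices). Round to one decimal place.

30791.4

Real = Nominal ÷ (Index/100) = 44432 ÷ (144.3/100)
     = 44432 ÷ 1.443 = 30791.4068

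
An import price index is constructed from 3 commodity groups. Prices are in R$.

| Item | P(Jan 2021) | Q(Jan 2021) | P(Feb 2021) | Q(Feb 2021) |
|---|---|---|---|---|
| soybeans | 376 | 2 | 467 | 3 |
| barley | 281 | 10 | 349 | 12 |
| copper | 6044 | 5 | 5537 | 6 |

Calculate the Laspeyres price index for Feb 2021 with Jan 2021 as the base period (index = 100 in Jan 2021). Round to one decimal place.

95.0

Laspeyres price index uses base-period quantities as weights.
ΣP(Feb 2021)·Q(Jan 2021) = 467×2 + 349×10 + 5537×5 = 934 + 3490 + 27685 = 32109
ΣP(Jan 2021)·Q(Jan 2021) = 376×2 + 281×10 + 6044×5 = 752 + 2810 + 30220 = 33782
Index = 32109 / 33782 × 100 = 95.0477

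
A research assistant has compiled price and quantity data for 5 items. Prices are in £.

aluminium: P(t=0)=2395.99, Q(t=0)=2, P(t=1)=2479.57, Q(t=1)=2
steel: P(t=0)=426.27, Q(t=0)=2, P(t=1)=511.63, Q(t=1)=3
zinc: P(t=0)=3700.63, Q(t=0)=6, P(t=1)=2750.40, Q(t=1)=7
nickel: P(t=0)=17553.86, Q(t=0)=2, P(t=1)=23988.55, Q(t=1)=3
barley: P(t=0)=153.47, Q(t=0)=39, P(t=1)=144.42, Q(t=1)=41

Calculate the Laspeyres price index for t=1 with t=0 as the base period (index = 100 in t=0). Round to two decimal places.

110.38

Laspeyres price index uses base-period quantities as weights.
ΣP(t=1)·Q(t=0) = 2479.57×2 + 511.63×2 + 2750.40×6 + 23988.55×2 + 144.42×39 = 4959.14 + 1023.26 + 16502.4 + 47977.1 + 5632.38 = 76094.28
ΣP(t=0)·Q(t=0) = 2395.99×2 + 426.27×2 + 3700.63×6 + 17553.86×2 + 153.47×39 = 4791.98 + 852.54 + 22203.78 + 35107.72 + 5985.33 = 68941.35
Index = 76094.28 / 68941.35 × 100 = 110.3754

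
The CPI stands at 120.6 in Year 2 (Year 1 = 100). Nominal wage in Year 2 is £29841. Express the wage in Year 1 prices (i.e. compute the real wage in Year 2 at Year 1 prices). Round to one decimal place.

Real = Nominal ÷ (Index/100) = 29841 ÷ (120.6/100)
     = 29841 ÷ 1.206 = 24743.7811

24743.8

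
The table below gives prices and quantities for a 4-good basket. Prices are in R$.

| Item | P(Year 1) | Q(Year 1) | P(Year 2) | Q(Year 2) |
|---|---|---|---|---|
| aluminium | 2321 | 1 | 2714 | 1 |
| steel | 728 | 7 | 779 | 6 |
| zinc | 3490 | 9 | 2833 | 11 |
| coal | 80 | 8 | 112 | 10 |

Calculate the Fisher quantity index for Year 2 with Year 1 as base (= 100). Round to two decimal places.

Laspeyres component (base-period weights):
ΣP(Year 1)Q(Year 2) = 2321×1 + 728×6 + 3490×11 + 80×10 = 2321 + 4368 + 38390 + 800 = 45879
ΣP(Year 1)Q(Year 1) = 2321×1 + 728×7 + 3490×9 + 80×8 = 2321 + 5096 + 31410 + 640 = 39467
L = 45879 / 39467 × 100 = 116.2465
Paasche component (current-period weights):
ΣP(Year 2)Q(Year 2) = 2714×1 + 779×6 + 2833×11 + 112×10 = 2714 + 4674 + 31163 + 1120 = 39671
ΣP(Year 2)Q(Year 1) = 2714×1 + 779×7 + 2833×9 + 112×8 = 2714 + 5453 + 25497 + 896 = 34560
P = 39671 / 34560 × 100 = 114.7888
Fisher = √(L × P) = √(116.2465 × 114.7888) = 115.5153

115.52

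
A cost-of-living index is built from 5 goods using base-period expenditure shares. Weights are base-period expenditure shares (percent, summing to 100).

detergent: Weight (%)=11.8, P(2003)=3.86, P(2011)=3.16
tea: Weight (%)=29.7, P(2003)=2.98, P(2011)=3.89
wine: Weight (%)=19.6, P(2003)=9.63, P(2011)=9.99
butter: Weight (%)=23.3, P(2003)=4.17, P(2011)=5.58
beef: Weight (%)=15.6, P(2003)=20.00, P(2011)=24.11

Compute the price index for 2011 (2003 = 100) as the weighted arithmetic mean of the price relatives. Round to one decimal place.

118.7

detergent: 11.8 × (3.16/3.86) = 11.8 × 0.818653 = 9.6601
tea: 29.7 × (3.89/2.98) = 29.7 × 1.305369 = 38.7695
wine: 19.6 × (9.99/9.63) = 19.6 × 1.037383 = 20.3327
butter: 23.3 × (5.58/4.17) = 23.3 × 1.338129 = 31.1784
beef: 15.6 × (24.11/20.00) = 15.6 × 1.205500 = 18.8058
Index = Σ wᵢ·(p₁ᵢ/p₀ᵢ) = 9.6601 + 38.7695 + 20.3327 + 31.1784 + 18.8058 = 118.7465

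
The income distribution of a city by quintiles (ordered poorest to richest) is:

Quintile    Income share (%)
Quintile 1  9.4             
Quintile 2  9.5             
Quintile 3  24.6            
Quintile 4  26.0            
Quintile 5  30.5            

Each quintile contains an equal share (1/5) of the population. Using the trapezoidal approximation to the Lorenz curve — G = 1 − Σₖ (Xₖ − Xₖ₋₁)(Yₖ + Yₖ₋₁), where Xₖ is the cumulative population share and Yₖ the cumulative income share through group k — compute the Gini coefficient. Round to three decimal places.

0.235

Cumulative income shares Yₖ: 0.0940, 0.1890, 0.4350, 0.6950, 1.0000
Σ (Xₖ−Xₖ₋₁)(Yₖ+Yₖ₋₁) = (1/5)(0.0940+0.0000) + (1/5)(0.1890+0.0940) + (1/5)(0.4350+0.1890) + (1/5)(0.6950+0.4350) + (1/5)(1.0000+0.6950)
  = 0.0188 + 0.0566 + 0.1248 + 0.2260 + 0.3390 = 0.7652
G = 1 − 0.7652 = 0.2348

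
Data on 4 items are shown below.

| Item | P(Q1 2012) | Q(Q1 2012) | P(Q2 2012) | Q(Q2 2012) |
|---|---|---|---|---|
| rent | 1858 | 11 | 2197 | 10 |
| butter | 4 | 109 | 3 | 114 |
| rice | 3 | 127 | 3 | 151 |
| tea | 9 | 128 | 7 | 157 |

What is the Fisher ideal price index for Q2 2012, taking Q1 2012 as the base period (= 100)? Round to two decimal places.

114.59

Laspeyres component (base-period weights):
ΣP(Q2 2012)Q(Q1 2012) = 2197×11 + 3×109 + 3×127 + 7×128 = 24167 + 327 + 381 + 896 = 25771
ΣP(Q1 2012)Q(Q1 2012) = 1858×11 + 4×109 + 3×127 + 9×128 = 20438 + 436 + 381 + 1152 = 22407
L = 25771 / 22407 × 100 = 115.0132
Paasche component (current-period weights):
ΣP(Q2 2012)Q(Q2 2012) = 2197×10 + 3×114 + 3×151 + 7×157 = 21970 + 342 + 453 + 1099 = 23864
ΣP(Q1 2012)Q(Q2 2012) = 1858×10 + 4×114 + 3×151 + 9×157 = 18580 + 456 + 453 + 1413 = 20902
P = 23864 / 20902 × 100 = 114.1709
Fisher = √(L × P) = √(115.0132 × 114.1709) = 114.5913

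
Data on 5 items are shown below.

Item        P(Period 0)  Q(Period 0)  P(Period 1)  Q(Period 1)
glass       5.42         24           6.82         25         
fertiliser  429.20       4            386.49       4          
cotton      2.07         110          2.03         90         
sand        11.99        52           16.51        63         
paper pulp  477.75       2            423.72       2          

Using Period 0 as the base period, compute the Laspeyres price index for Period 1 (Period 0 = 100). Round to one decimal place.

Laspeyres price index uses base-period quantities as weights.
ΣP(Period 1)·Q(Period 0) = 6.82×24 + 386.49×4 + 2.03×110 + 16.51×52 + 423.72×2 = 163.68 + 1545.96 + 223.3 + 858.52 + 847.44 = 3638.9
ΣP(Period 0)·Q(Period 0) = 5.42×24 + 429.20×4 + 2.07×110 + 11.99×52 + 477.75×2 = 130.08 + 1716.8 + 227.7 + 623.48 + 955.5 = 3653.56
Index = 3638.9 / 3653.56 × 100 = 99.5987

99.6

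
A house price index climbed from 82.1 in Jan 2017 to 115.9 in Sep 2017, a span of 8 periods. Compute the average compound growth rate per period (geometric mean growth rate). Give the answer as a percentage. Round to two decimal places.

4.40%

Growth factor = (115.9/82.1)^(1/8) = (1.411693)^(1/8) = 1.044041
Growth rate = 1.044041 − 1 = 0.044041 = 4.4041%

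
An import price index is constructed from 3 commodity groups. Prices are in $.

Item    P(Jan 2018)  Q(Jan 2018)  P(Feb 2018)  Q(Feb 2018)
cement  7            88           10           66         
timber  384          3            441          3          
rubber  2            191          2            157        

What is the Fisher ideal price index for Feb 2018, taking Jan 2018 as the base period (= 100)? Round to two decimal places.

119.68

Laspeyres component (base-period weights):
ΣP(Feb 2018)Q(Jan 2018) = 10×88 + 441×3 + 2×191 = 880 + 1323 + 382 = 2585
ΣP(Jan 2018)Q(Jan 2018) = 7×88 + 384×3 + 2×191 = 616 + 1152 + 382 = 2150
L = 2585 / 2150 × 100 = 120.2326
Paasche component (current-period weights):
ΣP(Feb 2018)Q(Feb 2018) = 10×66 + 441×3 + 2×157 = 660 + 1323 + 314 = 2297
ΣP(Jan 2018)Q(Feb 2018) = 7×66 + 384×3 + 2×157 = 462 + 1152 + 314 = 1928
P = 2297 / 1928 × 100 = 119.1390
Fisher = √(L × P) = √(120.2326 × 119.1390) = 119.6845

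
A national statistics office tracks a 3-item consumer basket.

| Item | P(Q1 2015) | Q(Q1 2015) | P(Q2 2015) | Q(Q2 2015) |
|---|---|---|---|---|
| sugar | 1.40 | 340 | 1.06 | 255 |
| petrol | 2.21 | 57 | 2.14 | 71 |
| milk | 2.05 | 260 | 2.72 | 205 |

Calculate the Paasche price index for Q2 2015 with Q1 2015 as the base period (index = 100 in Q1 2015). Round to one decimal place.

104.9

Paasche price index uses current-period quantities as weights.
ΣP(Q2 2015)·Q(Q2 2015) = 1.06×255 + 2.14×71 + 2.72×205 = 270.3 + 151.94 + 557.6 = 979.84
ΣP(Q1 2015)·Q(Q2 2015) = 1.40×255 + 2.21×71 + 2.05×205 = 357 + 156.91 + 420.25 = 934.16
Index = 979.84 / 934.16 × 100 = 104.8900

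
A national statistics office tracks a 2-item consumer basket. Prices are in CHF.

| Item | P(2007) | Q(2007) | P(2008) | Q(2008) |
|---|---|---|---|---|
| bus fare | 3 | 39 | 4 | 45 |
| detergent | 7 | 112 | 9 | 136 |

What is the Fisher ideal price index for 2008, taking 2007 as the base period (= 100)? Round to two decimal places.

Laspeyres component (base-period weights):
ΣP(2008)Q(2007) = 4×39 + 9×112 = 156 + 1008 = 1164
ΣP(2007)Q(2007) = 3×39 + 7×112 = 117 + 784 = 901
L = 1164 / 901 × 100 = 129.1898
Paasche component (current-period weights):
ΣP(2008)Q(2008) = 4×45 + 9×136 = 180 + 1224 = 1404
ΣP(2007)Q(2008) = 3×45 + 7×136 = 135 + 952 = 1087
P = 1404 / 1087 × 100 = 129.1628
Fisher = √(L × P) = √(129.1898 × 129.1628) = 129.1763

129.18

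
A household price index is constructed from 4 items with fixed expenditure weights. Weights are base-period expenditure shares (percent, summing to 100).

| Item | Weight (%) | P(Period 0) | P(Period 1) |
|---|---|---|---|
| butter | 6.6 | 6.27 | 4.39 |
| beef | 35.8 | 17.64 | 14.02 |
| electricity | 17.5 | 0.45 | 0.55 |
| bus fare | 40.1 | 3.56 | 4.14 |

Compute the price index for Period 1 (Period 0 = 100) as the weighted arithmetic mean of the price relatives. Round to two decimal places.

101.10

butter: 6.6 × (4.39/6.27) = 6.6 × 0.700159 = 4.6211
beef: 35.8 × (14.02/17.64) = 35.8 × 0.794785 = 28.4533
electricity: 17.5 × (0.55/0.45) = 17.5 × 1.222222 = 21.3889
bus fare: 40.1 × (4.14/3.56) = 40.1 × 1.162921 = 46.6331
Index = Σ wᵢ·(p₁ᵢ/p₀ᵢ) = 4.6211 + 28.4533 + 21.3889 + 46.6331 = 101.0964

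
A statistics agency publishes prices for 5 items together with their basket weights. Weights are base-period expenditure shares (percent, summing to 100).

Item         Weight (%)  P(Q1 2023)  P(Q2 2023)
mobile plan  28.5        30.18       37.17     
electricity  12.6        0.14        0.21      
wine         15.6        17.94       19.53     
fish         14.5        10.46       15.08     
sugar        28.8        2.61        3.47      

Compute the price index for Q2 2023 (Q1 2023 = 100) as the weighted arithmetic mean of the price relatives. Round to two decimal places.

130.18

mobile plan: 28.5 × (37.17/30.18) = 28.5 × 1.231610 = 35.1009
electricity: 12.6 × (0.21/0.14) = 12.6 × 1.500000 = 18.9000
wine: 15.6 × (19.53/17.94) = 15.6 × 1.088629 = 16.9826
fish: 14.5 × (15.08/10.46) = 14.5 × 1.441683 = 20.9044
sugar: 28.8 × (3.47/2.61) = 28.8 × 1.329502 = 38.2897
Index = Σ wᵢ·(p₁ᵢ/p₀ᵢ) = 35.1009 + 18.9000 + 16.9826 + 20.9044 + 38.2897 = 130.1776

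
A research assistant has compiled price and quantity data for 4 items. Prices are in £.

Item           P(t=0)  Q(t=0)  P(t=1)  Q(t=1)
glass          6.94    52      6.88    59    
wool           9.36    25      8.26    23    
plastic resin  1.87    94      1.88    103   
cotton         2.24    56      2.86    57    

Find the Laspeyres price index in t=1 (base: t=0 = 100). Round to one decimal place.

Laspeyres price index uses base-period quantities as weights.
ΣP(t=1)·Q(t=0) = 6.88×52 + 8.26×25 + 1.88×94 + 2.86×56 = 357.76 + 206.5 + 176.72 + 160.16 = 901.14
ΣP(t=0)·Q(t=0) = 6.94×52 + 9.36×25 + 1.87×94 + 2.24×56 = 360.88 + 234 + 175.78 + 125.44 = 896.1
Index = 901.14 / 896.1 × 100 = 100.5624

100.6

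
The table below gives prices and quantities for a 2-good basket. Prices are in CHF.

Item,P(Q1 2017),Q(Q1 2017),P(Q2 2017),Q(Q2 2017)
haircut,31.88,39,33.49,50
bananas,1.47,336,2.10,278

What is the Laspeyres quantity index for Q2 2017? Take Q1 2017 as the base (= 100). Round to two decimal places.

Laspeyres quantity index uses base-period prices as weights.
ΣP(Q1 2017)·Q(Q2 2017) = 31.88×50 + 1.47×278 = 1594 + 408.66 = 2002.66
ΣP(Q1 2017)·Q(Q1 2017) = 31.88×39 + 1.47×336 = 1243.32 + 493.92 = 1737.24
Index = 2002.66 / 1737.24 × 100 = 115.2783

115.28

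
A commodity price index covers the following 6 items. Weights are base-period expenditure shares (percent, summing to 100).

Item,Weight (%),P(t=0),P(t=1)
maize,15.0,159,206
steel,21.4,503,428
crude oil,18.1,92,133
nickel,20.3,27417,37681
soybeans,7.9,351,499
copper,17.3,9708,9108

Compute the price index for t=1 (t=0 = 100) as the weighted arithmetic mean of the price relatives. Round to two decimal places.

maize: 15.0 × (206/159) = 15.0 × 1.295597 = 19.4340
steel: 21.4 × (428/503) = 21.4 × 0.850895 = 18.2091
crude oil: 18.1 × (133/92) = 18.1 × 1.445652 = 26.1663
nickel: 20.3 × (37681/27417) = 20.3 × 1.374366 = 27.8996
soybeans: 7.9 × (499/351) = 7.9 × 1.421652 = 11.2311
copper: 17.3 × (9108/9708) = 17.3 × 0.938195 = 16.2308
Index = Σ wᵢ·(p₁ᵢ/p₀ᵢ) = 19.4340 + 18.2091 + 26.1663 + 27.8996 + 11.2311 + 16.2308 = 119.1709

119.17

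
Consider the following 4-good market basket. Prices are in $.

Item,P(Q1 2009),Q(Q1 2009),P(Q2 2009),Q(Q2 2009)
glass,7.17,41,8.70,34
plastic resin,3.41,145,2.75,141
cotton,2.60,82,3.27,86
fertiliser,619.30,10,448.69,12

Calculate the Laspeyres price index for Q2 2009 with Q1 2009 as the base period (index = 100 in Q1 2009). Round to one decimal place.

76.6

Laspeyres price index uses base-period quantities as weights.
ΣP(Q2 2009)·Q(Q1 2009) = 8.70×41 + 2.75×145 + 3.27×82 + 448.69×10 = 356.7 + 398.75 + 268.14 + 4486.9 = 5510.49
ΣP(Q1 2009)·Q(Q1 2009) = 7.17×41 + 3.41×145 + 2.60×82 + 619.30×10 = 293.97 + 494.45 + 213.2 + 6193 = 7194.62
Index = 5510.49 / 7194.62 × 100 = 76.5918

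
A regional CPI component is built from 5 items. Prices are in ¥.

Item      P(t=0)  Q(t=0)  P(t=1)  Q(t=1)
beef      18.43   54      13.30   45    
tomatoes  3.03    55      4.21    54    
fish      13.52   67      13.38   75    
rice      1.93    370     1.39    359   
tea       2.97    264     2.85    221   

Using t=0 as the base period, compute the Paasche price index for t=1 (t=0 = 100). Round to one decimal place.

88.1

Paasche price index uses current-period quantities as weights.
ΣP(t=1)·Q(t=1) = 13.30×45 + 4.21×54 + 13.38×75 + 1.39×359 + 2.85×221 = 598.5 + 227.34 + 1003.5 + 499.01 + 629.85 = 2958.2
ΣP(t=0)·Q(t=1) = 18.43×45 + 3.03×54 + 13.52×75 + 1.93×359 + 2.97×221 = 829.35 + 163.62 + 1014 + 692.87 + 656.37 = 3356.21
Index = 2958.2 / 3356.21 × 100 = 88.1411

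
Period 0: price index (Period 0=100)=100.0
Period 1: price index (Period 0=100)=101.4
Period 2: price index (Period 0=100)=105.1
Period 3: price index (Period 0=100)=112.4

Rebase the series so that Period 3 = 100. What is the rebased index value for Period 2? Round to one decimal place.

93.5

Rebased(Period 2) = 105.1 / 112.4 × 100 = 93.5053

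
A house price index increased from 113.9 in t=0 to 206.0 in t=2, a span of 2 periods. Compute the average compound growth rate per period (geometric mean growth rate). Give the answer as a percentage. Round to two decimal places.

Growth factor = (206.0/113.9)^(1/2) = (1.808604)^(1/2) = 1.344843
Growth rate = 1.344843 − 1 = 0.344843 = 34.4843%

34.48%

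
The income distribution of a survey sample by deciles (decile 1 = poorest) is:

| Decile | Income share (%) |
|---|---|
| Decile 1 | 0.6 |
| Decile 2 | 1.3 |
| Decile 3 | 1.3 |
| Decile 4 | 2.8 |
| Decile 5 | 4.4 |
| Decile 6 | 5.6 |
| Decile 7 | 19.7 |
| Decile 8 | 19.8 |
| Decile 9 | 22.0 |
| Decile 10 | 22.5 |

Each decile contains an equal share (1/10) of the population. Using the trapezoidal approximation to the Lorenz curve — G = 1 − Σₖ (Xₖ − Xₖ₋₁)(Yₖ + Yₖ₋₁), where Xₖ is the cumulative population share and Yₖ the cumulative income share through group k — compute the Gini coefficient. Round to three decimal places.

0.486

Cumulative income shares Yₖ: 0.0060, 0.0190, 0.0320, 0.0600, 0.1040, 0.1600, 0.3570, 0.5550, 0.7750, 1.0000
Σ (Xₖ−Xₖ₋₁)(Yₖ+Yₖ₋₁) = (1/10)(0.0060+0.0000) + (1/10)(0.0190+0.0060) + (1/10)(0.0320+0.0190) + (1/10)(0.0600+0.0320) + (1/10)(0.1040+0.0600) + (1/10)(0.1600+0.1040) + (1/10)(0.3570+0.1600) + (1/10)(0.5550+0.3570) + (1/10)(0.7750+0.5550) + (1/10)(1.0000+0.7750)
  = 0.0006 + 0.0025 + 0.0051 + 0.0092 + 0.0164 + 0.0264 + 0.0517 + 0.0912 + 0.1330 + 0.1775 = 0.5136
G = 1 − 0.5136 = 0.4864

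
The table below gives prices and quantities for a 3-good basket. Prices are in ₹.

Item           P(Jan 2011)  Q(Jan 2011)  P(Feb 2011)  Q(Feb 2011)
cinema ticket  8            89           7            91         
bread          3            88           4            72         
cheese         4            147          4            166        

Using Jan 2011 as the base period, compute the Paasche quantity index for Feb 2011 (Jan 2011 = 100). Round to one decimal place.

101.7

Paasche quantity index uses current-period prices as weights.
ΣP(Feb 2011)·Q(Feb 2011) = 7×91 + 4×72 + 4×166 = 637 + 288 + 664 = 1589
ΣP(Feb 2011)·Q(Jan 2011) = 7×89 + 4×88 + 4×147 = 623 + 352 + 588 = 1563
Index = 1589 / 1563 × 100 = 101.6635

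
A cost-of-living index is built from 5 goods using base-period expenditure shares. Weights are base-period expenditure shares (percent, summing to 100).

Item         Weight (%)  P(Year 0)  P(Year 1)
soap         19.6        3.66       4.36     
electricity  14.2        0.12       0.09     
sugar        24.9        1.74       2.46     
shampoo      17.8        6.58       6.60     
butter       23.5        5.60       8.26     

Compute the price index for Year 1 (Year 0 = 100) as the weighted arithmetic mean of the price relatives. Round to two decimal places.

121.72

soap: 19.6 × (4.36/3.66) = 19.6 × 1.191257 = 23.3486
electricity: 14.2 × (0.09/0.12) = 14.2 × 0.750000 = 10.6500
sugar: 24.9 × (2.46/1.74) = 24.9 × 1.413793 = 35.2034
shampoo: 17.8 × (6.60/6.58) = 17.8 × 1.003040 = 17.8541
butter: 23.5 × (8.26/5.60) = 23.5 × 1.475000 = 34.6625
Index = Σ wᵢ·(p₁ᵢ/p₀ᵢ) = 23.3486 + 10.6500 + 35.2034 + 17.8541 + 34.6625 = 121.7187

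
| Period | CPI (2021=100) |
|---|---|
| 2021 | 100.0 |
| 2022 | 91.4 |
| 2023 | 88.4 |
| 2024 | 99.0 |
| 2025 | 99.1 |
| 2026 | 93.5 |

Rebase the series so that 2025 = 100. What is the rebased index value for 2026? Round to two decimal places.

94.35

Rebased(2026) = 93.5 / 99.1 × 100 = 94.3491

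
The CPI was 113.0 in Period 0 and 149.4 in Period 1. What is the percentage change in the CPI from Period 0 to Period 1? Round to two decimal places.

32.21%

Change = (149.4 − 113.0) / 113.0 × 100
       = 36.4 / 113.0 × 100 = 32.2124%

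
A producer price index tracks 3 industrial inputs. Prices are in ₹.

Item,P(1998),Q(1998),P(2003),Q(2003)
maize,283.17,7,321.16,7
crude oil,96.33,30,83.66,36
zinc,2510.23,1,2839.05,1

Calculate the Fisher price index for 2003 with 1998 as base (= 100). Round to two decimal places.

102.32

Laspeyres component (base-period weights):
ΣP(2003)Q(1998) = 321.16×7 + 83.66×30 + 2839.05×1 = 2248.12 + 2509.8 + 2839.05 = 7596.97
ΣP(1998)Q(1998) = 283.17×7 + 96.33×30 + 2510.23×1 = 1982.19 + 2889.9 + 2510.23 = 7382.32
L = 7596.97 / 7382.32 × 100 = 102.9076
Paasche component (current-period weights):
ΣP(2003)Q(2003) = 321.16×7 + 83.66×36 + 2839.05×1 = 2248.12 + 3011.76 + 2839.05 = 8098.93
ΣP(1998)Q(2003) = 283.17×7 + 96.33×36 + 2510.23×1 = 1982.19 + 3467.88 + 2510.23 = 7960.3
P = 8098.93 / 7960.3 × 100 = 101.7415
Fisher = √(L × P) = √(102.9076 × 101.7415) = 102.3229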